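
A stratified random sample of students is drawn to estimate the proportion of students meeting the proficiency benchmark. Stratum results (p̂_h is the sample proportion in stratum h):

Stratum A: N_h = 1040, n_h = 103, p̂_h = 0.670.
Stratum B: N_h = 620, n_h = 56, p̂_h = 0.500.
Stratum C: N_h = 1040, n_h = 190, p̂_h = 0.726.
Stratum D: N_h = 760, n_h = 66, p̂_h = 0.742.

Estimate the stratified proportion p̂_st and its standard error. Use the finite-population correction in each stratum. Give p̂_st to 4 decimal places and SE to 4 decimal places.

p̂_st ≈ 0.6722, SE ≈ 0.0227

N = 3460; stratum weights W_h = N_h/N.
p̂_st = Σ W_h p̂_h = (1040·0.670 + 620·0.500 + 1040·0.726 + 760·0.742)/3460 = 0.67218
V̂(p̂_st) = Σ W_h² (1 − n_h/N_h) p̂_h(1−p̂_h)/(n_h−1):
  stratum A: (1040/3460)²·(1 − 103/1040)·0.670·0.330/102 = 0.000176445
  stratum B: (620/3460)²·(1 − 56/620)·0.500·0.500/55 = 0.000132769
  stratum C: (1040/3460)²·(1 − 190/1040)·0.726·0.274/189 = 7.77187e-05
  stratum D: (760/3460)²·(1 − 66/760)·0.742·0.258/65 = 0.000129757
V̂(p̂_st) = 0.00051669; SE = √V̂ = 0.0227308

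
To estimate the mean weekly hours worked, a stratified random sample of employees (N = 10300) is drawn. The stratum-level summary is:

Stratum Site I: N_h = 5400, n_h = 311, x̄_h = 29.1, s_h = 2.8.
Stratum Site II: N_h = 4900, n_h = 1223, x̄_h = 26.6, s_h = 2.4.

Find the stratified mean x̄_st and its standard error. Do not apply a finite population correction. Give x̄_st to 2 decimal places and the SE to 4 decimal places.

x̄_st ≈ 27.91, SE ≈ 0.0894

x̄_st = Σ W_h x̄_h = (5400·29.1 + 4900·26.6)/10300 = 27.91068
V̂(x̄_st) = Σ W_h² s_h²/n_h, with W_h = N_h/N and N = 10300:
  stratum Site I: (5400/10300)²·2.8²/311 = 0.00692897
  stratum Site II: (4900/10300)²·2.4²/1223 = 0.00106589
V̂(x̄_st) = 0.00799486
SE(x̄_st) = √0.00799486 = 0.089414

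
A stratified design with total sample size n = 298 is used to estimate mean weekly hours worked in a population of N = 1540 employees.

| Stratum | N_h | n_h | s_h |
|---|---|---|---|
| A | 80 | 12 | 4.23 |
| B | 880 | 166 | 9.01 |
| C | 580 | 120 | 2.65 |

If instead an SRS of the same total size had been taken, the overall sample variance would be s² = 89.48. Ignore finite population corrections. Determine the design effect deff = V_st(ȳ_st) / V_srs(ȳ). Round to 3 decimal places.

V̂(ȳ_st) = Σ W_h² s_h²/n_h, with W_h = N_h/N and N = 1540:
  stratum A: (80/1540)²·4.23²/12 = 0.00402382
  stratum B: (880/1540)²·9.01²/166 = 0.159685
  stratum C: (580/1540)²·2.65²/120 = 0.0083009
V_st = 0.17201
V_srs = s²/n = 89.48/298 = 0.300268
deff = V_st / V_srs = 0.17201/0.300268 = 0.5729

deff ≈ 0.573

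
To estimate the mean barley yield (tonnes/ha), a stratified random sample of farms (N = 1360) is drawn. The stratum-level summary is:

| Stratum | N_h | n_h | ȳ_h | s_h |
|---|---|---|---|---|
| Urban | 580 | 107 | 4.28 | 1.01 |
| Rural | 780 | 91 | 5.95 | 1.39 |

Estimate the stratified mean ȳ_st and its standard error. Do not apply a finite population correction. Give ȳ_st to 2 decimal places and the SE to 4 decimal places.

ȳ_st ≈ 5.24, SE ≈ 0.0934

ȳ_st = Σ W_h ȳ_h = (580·4.28 + 780·5.95)/1360 = 5.23779
V̂(ȳ_st) = Σ W_h² s_h²/n_h, with W_h = N_h/N and N = 1360:
  stratum Urban: (580/1360)²·1.01²/107 = 0.00173395
  stratum Rural: (780/1360)²·1.39²/91 = 0.00698393
V̂(ȳ_st) = 0.00871788
SE(ȳ_st) = √0.00871788 = 0.0933696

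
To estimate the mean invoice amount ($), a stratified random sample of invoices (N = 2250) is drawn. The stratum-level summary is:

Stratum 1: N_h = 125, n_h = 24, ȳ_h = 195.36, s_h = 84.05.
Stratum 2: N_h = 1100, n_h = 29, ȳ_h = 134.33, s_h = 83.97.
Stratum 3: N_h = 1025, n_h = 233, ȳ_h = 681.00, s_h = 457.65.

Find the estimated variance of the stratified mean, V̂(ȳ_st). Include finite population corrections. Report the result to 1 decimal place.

V̂(ȳ_st) = Σ W_h² (1 − n_h/N_h) s_h²/n_h, with W_h = N_h/N and N = 2250:
  stratum 1: (125/2250)²·(1 − 24/125)·84.05²/24 = 0.734058
  stratum 2: (1100/2250)²·(1 − 29/1100)·83.97²/29 = 56.5806
  stratum 3: (1025/2250)²·(1 − 233/1025)·457.65²/233 = 144.143
V̂(ȳ_st) = 201.458

V̂(ȳ_st) ≈ 201.5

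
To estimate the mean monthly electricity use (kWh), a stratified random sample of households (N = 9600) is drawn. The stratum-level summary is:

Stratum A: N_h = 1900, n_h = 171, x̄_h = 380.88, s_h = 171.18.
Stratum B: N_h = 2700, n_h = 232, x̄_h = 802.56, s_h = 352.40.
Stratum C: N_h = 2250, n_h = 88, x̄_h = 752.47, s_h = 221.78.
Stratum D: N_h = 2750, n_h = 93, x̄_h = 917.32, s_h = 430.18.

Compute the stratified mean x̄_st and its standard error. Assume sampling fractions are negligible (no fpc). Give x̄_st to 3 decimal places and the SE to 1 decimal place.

x̄_st = Σ W_h x̄_h = (1900·380.88 + 2700·802.56 + 2250·752.47 + 2750·917.32)/9600 = 740.23661
V̂(x̄_st) = Σ W_h² s_h²/n_h, with W_h = N_h/N and N = 9600:
  stratum A: (1900/9600)²·171.18²/171 = 6.71235
  stratum B: (2700/9600)²·352.40²/232 = 42.3418
  stratum C: (2250/9600)²·221.78²/88 = 30.7033
  stratum D: (2750/9600)²·430.18²/93 = 163.283
V̂(x̄_st) = 243.04
SE(x̄_st) = √243.04 = 15.5897

x̄_st ≈ 740.237, SE ≈ 15.6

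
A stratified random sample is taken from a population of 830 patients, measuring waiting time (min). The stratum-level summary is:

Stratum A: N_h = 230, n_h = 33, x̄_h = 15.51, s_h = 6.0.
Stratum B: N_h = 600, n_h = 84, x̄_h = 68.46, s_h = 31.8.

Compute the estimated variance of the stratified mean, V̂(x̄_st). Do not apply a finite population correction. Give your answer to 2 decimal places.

V̂(x̄_st) = Σ W_h² s_h²/n_h, with W_h = N_h/N and N = 830:
  stratum A: (230/830)²·6.0²/33 = 0.0837699
  stratum B: (600/830)²·31.8²/84 = 6.29102
V̂(x̄_st) = 6.37479

V̂(x̄_st) ≈ 6.37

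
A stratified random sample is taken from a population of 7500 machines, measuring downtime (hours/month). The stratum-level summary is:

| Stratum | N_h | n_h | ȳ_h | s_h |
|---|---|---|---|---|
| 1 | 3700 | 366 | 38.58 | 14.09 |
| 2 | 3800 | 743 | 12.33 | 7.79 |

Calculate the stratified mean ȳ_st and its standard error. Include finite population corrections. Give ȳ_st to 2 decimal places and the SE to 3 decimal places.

ȳ_st ≈ 25.28, SE ≈ 0.369

ȳ_st = Σ W_h ȳ_h = (3700·38.58 + 3800·12.33)/7500 = 25.28000
V̂(ȳ_st) = Σ W_h² (1 − n_h/N_h) s_h²/n_h, with W_h = N_h/N and N = 7500:
  stratum 1: (3700/7500)²·(1 − 366/3700)·14.09²/366 = 0.118956
  stratum 2: (3800/7500)²·(1 − 743/3800)·7.79²/743 = 0.0168672
V̂(ȳ_st) = 0.135823
SE(ȳ_st) = √0.135823 = 0.368542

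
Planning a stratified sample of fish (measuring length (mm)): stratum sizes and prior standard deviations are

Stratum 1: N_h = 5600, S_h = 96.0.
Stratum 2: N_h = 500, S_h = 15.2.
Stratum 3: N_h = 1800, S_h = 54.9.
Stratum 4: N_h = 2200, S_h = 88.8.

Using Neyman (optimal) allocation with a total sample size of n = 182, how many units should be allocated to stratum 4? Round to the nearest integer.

Neyman allocation: n_h = n · N_h S_h / Σ N_i S_i, with n = 182.
  stratum 1: N_h·S_h = 5600·96.0 = 537600.00
  stratum 2: N_h·S_h = 500·15.2 = 7600.00
  stratum 3: N_h·S_h = 1800·54.9 = 98820.00
  stratum 4: N_h·S_h = 2200·88.8 = 195360.00
Σ N_h S_h = 839380.00
n for stratum 4 = 182·195360.00/839380.00 = 42.359 → 42

42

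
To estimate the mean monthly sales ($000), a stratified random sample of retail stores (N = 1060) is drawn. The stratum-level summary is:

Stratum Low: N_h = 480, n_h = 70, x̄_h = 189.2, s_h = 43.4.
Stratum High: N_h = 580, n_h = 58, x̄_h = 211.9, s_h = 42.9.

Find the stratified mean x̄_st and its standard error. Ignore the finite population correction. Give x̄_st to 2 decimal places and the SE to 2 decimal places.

x̄_st = Σ W_h x̄_h = (480·189.2 + 580·211.9)/1060 = 201.62075
V̂(x̄_st) = Σ W_h² s_h²/n_h, with W_h = N_h/N and N = 1060:
  stratum Low: (480/1060)²·43.4²/70 = 5.51762
  stratum High: (580/1060)²·42.9²/58 = 9.50016
V̂(x̄_st) = 15.0178
SE(x̄_st) = √15.0178 = 3.87528

x̄_st ≈ 201.62, SE ≈ 3.88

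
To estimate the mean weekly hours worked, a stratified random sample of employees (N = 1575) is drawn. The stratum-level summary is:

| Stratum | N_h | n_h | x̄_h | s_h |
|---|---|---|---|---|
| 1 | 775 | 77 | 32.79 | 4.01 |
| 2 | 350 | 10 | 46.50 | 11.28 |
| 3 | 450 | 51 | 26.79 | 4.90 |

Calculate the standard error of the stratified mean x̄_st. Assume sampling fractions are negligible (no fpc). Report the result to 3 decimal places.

V̂(x̄_st) = Σ W_h² s_h²/n_h, with W_h = N_h/N and N = 1575:
  stratum 1: (775/1575)²·4.01²/77 = 0.0505639
  stratum 2: (350/1575)²·11.28²/10 = 0.628338
  stratum 3: (450/1575)²·4.90²/51 = 0.0384314
V̂(x̄_st) = 0.717333
SE(x̄_st) = √0.717333 = 0.846955

SE(x̄_st) ≈ 0.847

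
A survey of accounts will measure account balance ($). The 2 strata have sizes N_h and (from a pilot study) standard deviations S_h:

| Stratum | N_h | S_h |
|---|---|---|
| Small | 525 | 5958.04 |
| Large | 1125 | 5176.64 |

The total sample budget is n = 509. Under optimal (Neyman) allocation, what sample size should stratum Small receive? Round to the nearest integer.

178

Neyman allocation: n_h = n · N_h S_h / Σ N_i S_i, with n = 509.
  stratum Small: N_h·S_h = 525·5958.04 = 3127971.00
  stratum Large: N_h·S_h = 1125·5176.64 = 5823720.00
Σ N_h S_h = 8951691.00
n for stratum Small = 509·3127971.00/8951691.00 = 177.859 → 178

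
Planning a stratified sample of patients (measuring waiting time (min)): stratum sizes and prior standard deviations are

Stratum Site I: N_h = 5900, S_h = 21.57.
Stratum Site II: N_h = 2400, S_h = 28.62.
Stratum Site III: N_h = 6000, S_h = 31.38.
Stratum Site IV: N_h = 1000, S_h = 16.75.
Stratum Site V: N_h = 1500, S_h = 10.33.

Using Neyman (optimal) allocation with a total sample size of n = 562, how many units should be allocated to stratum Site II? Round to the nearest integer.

Neyman allocation: n_h = n · N_h S_h / Σ N_i S_i, with n = 562.
  stratum Site I: N_h·S_h = 5900·21.57 = 127263.00
  stratum Site II: N_h·S_h = 2400·28.62 = 68688.00
  stratum Site III: N_h·S_h = 6000·31.38 = 188280.00
  stratum Site IV: N_h·S_h = 1000·16.75 = 16750.00
  stratum Site V: N_h·S_h = 1500·10.33 = 15495.00
Σ N_h S_h = 416476.00
n for stratum Site II = 562·68688.00/416476.00 = 92.689 → 93

93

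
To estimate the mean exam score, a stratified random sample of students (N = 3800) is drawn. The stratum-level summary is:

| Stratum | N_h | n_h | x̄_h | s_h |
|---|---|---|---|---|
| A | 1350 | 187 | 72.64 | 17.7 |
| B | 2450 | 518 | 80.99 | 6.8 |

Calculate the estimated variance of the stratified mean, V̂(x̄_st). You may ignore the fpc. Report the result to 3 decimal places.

V̂(x̄_st) ≈ 0.249

V̂(x̄_st) = Σ W_h² s_h²/n_h, with W_h = N_h/N and N = 3800:
  stratum A: (1350/3800)²·17.7²/187 = 0.211449
  stratum B: (2450/3800)²·6.8²/518 = 0.0371068
V̂(x̄_st) = 0.248556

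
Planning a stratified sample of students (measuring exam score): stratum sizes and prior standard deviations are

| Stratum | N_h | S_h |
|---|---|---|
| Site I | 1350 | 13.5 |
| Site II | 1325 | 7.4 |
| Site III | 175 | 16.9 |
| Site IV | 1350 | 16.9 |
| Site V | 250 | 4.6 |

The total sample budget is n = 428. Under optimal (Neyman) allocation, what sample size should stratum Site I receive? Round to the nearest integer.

Neyman allocation: n_h = n · N_h S_h / Σ N_i S_i, with n = 428.
  stratum Site I: N_h·S_h = 1350·13.5 = 18225.00
  stratum Site II: N_h·S_h = 1325·7.4 = 9805.00
  stratum Site III: N_h·S_h = 175·16.9 = 2957.50
  stratum Site IV: N_h·S_h = 1350·16.9 = 22815.00
  stratum Site V: N_h·S_h = 250·4.6 = 1150.00
Σ N_h S_h = 54952.50
n for stratum Site I = 428·18225.00/54952.50 = 141.946 → 142

142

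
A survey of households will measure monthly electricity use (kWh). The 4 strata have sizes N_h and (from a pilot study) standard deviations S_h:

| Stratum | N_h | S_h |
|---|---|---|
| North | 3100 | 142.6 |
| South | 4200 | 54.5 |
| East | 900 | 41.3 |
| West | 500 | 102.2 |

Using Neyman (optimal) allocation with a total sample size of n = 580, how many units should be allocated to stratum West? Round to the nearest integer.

39

Neyman allocation: n_h = n · N_h S_h / Σ N_i S_i, with n = 580.
  stratum North: N_h·S_h = 3100·142.6 = 442060.00
  stratum South: N_h·S_h = 4200·54.5 = 228900.00
  stratum East: N_h·S_h = 900·41.3 = 37170.00
  stratum West: N_h·S_h = 500·102.2 = 51100.00
Σ N_h S_h = 759230.00
n for stratum West = 580·51100.00/759230.00 = 39.037 → 39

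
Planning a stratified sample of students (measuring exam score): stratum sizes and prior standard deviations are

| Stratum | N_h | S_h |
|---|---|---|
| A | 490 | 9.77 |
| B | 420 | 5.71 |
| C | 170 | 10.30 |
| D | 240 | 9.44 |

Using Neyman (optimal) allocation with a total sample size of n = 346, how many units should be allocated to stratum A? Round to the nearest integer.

148

Neyman allocation: n_h = n · N_h S_h / Σ N_i S_i, with n = 346.
  stratum A: N_h·S_h = 490·9.77 = 4787.30
  stratum B: N_h·S_h = 420·5.71 = 2398.20
  stratum C: N_h·S_h = 170·10.30 = 1751.00
  stratum D: N_h·S_h = 240·9.44 = 2265.60
Σ N_h S_h = 11202.10
n for stratum A = 346·4787.30/11202.10 = 147.866 → 148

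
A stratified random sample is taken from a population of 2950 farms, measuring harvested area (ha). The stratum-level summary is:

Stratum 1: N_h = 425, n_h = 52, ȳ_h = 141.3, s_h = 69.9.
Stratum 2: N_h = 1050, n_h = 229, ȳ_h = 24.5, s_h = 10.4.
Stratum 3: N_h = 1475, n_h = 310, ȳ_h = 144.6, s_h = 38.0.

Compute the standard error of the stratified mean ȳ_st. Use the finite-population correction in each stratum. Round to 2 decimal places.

V̂(ȳ_st) = Σ W_h² (1 − n_h/N_h) s_h²/n_h, with W_h = N_h/N and N = 2950:
  stratum 1: (425/2950)²·(1 − 52/425)·69.9²/52 = 1.71161
  stratum 2: (1050/2950)²·(1 − 229/1050)·10.4²/229 = 0.0467864
  stratum 3: (1475/2950)²·(1 − 310/1475)·38.0²/310 = 0.91977
V̂(ȳ_st) = 2.67817
SE(ȳ_st) = √2.67817 = 1.63651

SE(ȳ_st) ≈ 1.64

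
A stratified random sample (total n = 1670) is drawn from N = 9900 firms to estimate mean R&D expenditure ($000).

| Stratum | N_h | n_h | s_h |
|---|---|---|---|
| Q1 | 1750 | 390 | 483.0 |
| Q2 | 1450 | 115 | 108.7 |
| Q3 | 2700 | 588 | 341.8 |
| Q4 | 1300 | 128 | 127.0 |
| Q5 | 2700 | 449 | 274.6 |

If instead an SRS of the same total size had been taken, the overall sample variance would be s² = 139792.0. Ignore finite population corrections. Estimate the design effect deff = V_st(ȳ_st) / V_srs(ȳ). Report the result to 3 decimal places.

V̂(ȳ_st) = Σ W_h² s_h²/n_h, with W_h = N_h/N and N = 9900:
  stratum Q1: (1750/9900)²·483.0²/390 = 18.6911
  stratum Q2: (1450/9900)²·108.7²/115 = 2.20408
  stratum Q3: (2700/9900)²·341.8²/588 = 14.7783
  stratum Q4: (1300/9900)²·127.0²/128 = 2.17277
  stratum Q5: (2700/9900)²·274.6²/449 = 12.4914
V_st = 50.3377
V_srs = s²/n = 139792.0/1670 = 83.7078
deff = V_st / V_srs = 50.3377/83.7078 = 0.6013

deff ≈ 0.601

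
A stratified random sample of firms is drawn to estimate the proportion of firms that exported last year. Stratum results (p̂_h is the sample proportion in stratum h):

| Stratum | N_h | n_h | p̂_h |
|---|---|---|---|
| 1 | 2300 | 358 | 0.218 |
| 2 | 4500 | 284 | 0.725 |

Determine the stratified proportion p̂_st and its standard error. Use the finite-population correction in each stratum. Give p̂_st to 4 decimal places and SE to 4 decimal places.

N = 6800; stratum weights W_h = N_h/N.
p̂_st = Σ W_h p̂_h = (2300·0.218 + 4500·0.725)/6800 = 0.55351
V̂(p̂_st) = Σ W_h² (1 − n_h/N_h) p̂_h(1−p̂_h)/(n_h−1):
  stratum 1: (2300/6800)²·(1 − 358/2300)·0.218·0.782/357 = 4.61269e-05
  stratum 2: (4500/6800)²·(1 − 284/4500)·0.725·0.275/283 = 0.000289054
V̂(p̂_st) = 0.000335181; SE = √V̂ = 0.018308

p̂_st ≈ 0.5535, SE ≈ 0.0183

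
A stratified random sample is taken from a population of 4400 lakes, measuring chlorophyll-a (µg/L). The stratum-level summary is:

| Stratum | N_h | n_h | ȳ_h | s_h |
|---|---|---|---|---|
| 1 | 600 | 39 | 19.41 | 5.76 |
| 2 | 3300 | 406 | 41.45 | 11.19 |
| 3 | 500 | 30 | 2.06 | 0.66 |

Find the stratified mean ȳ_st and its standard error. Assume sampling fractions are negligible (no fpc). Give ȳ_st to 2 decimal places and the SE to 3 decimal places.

ȳ_st = Σ W_h ȳ_h = (600·19.41 + 3300·41.45 + 500·2.06)/4400 = 33.96841
V̂(ȳ_st) = Σ W_h² s_h²/n_h, with W_h = N_h/N and N = 4400:
  stratum 1: (600/4400)²·5.76²/39 = 0.0158189
  stratum 2: (3300/4400)²·11.19²/406 = 0.173483
  stratum 3: (500/4400)²·0.66²/30 = 0.0001875
V̂(ȳ_st) = 0.189489
SE(ȳ_st) = √0.189489 = 0.435304

ȳ_st ≈ 33.97, SE ≈ 0.435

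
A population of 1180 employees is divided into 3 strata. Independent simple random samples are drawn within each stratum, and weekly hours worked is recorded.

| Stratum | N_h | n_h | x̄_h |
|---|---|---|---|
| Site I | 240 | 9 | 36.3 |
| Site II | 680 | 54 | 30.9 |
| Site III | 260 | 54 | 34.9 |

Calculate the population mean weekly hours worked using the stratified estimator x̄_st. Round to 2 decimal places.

N = Σ N_h = 1180. Stratum weights W_h = N_h/N.
x̄_st = (240·36.3 + 680·30.9 + 260·34.9) / 1180 = 32.8797

x̄_st ≈ 32.88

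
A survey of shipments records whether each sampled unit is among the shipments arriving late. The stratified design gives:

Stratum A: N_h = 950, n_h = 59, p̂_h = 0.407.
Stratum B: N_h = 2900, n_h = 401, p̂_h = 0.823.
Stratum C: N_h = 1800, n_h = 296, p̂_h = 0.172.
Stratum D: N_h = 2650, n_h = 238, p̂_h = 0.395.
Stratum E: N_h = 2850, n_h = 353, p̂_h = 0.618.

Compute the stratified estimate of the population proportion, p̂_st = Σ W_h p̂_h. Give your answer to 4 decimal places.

p̂_st ≈ 0.5283

N = 11150; stratum weights W_h = N_h/N.
p̂_st = Σ W_h p̂_h = (950·0.407 + 2900·0.823 + 1800·0.172 + 2650·0.395 + 2850·0.618)/11150 = 0.52834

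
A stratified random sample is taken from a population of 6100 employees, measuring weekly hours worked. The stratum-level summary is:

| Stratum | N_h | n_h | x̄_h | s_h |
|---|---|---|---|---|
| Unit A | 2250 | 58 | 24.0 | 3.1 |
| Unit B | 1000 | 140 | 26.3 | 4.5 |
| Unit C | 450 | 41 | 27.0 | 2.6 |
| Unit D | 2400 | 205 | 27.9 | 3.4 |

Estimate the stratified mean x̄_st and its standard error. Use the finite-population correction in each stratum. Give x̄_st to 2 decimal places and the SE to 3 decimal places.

x̄_st ≈ 26.13, SE ≈ 0.185

x̄_st = Σ W_h x̄_h = (2250·24.0 + 1000·26.3 + 450·27.0 + 2400·27.9)/6100 = 26.13279
V̂(x̄_st) = Σ W_h² (1 − n_h/N_h) s_h²/n_h, with W_h = N_h/N and N = 6100:
  stratum Unit A: (2250/6100)²·(1 − 58/2250)·3.1²/58 = 0.0219613
  stratum Unit B: (1000/6100)²·(1 − 140/1000)·4.5²/140 = 0.003343
  stratum Unit C: (450/6100)²·(1 − 41/450)·2.6²/41 = 0.000815528
  stratum Unit D: (2400/6100)²·(1 − 205/2400)·3.4²/205 = 0.00798344
V̂(x̄_st) = 0.0341033
SE(x̄_st) = √0.0341033 = 0.184671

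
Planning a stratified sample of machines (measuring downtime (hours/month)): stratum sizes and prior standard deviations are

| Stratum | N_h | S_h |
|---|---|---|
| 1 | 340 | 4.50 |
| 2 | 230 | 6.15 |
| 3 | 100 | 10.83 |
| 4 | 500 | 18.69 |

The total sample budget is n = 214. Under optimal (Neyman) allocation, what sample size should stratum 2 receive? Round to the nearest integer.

23

Neyman allocation: n_h = n · N_h S_h / Σ N_i S_i, with n = 214.
  stratum 1: N_h·S_h = 340·4.50 = 1530.00
  stratum 2: N_h·S_h = 230·6.15 = 1414.50
  stratum 3: N_h·S_h = 100·10.83 = 1083.00
  stratum 4: N_h·S_h = 500·18.69 = 9345.00
Σ N_h S_h = 13372.50
n for stratum 2 = 214·1414.50/13372.50 = 22.636 → 23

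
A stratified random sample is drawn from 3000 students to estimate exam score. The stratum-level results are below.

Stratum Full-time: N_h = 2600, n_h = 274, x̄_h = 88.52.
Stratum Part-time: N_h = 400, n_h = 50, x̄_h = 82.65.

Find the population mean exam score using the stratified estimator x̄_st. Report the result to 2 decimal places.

x̄_st ≈ 87.74

N = Σ N_h = 3000. Stratum weights W_h = N_h/N.
x̄_st = (2600·88.52 + 400·82.65) / 3000 = 87.7373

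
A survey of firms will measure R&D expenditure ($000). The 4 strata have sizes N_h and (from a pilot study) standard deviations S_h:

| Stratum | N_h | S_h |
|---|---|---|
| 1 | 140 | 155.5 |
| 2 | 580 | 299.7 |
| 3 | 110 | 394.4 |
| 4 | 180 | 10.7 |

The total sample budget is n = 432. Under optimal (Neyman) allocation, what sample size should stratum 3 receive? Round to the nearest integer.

Neyman allocation: n_h = n · N_h S_h / Σ N_i S_i, with n = 432.
  stratum 1: N_h·S_h = 140·155.5 = 21770.00
  stratum 2: N_h·S_h = 580·299.7 = 173826.00
  stratum 3: N_h·S_h = 110·394.4 = 43384.00
  stratum 4: N_h·S_h = 180·10.7 = 1926.00
Σ N_h S_h = 240906.00
n for stratum 3 = 432·43384.00/240906.00 = 77.798 → 78

78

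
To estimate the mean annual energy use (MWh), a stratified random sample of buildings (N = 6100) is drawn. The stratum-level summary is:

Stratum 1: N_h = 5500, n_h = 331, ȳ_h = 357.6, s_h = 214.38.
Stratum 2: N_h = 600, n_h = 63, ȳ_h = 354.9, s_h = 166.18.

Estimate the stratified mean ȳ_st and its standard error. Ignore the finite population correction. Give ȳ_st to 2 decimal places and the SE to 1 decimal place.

ȳ_st ≈ 357.33, SE ≈ 10.8

ȳ_st = Σ W_h ȳ_h = (5500·357.6 + 600·354.9)/6100 = 357.33443
V̂(ȳ_st) = Σ W_h² s_h²/n_h, with W_h = N_h/N and N = 6100:
  stratum 1: (5500/6100)²·214.38²/331 = 112.877
  stratum 2: (600/6100)²·166.18²/63 = 4.24092
V̂(ȳ_st) = 117.118
SE(ȳ_st) = √117.118 = 10.8221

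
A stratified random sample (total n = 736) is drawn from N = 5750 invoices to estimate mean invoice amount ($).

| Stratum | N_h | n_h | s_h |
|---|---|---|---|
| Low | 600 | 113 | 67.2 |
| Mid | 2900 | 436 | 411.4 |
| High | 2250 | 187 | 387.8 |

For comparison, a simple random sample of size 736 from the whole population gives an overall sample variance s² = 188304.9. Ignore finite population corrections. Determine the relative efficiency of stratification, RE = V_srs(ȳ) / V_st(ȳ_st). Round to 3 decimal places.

RE ≈ 1.151

V̂(ȳ_st) = Σ W_h² s_h²/n_h, with W_h = N_h/N and N = 5750:
  stratum Low: (600/5750)²·67.2²/113 = 0.435138
  stratum Mid: (2900/5750)²·411.4²/436 = 98.7421
  stratum High: (2250/5750)²·387.8²/187 = 123.141
V_st = 222.318
V_srs = s²/n = 188304.9/736 = 255.849
Relative efficiency = V_srs / V_st = 255.849/222.318 = 1.1508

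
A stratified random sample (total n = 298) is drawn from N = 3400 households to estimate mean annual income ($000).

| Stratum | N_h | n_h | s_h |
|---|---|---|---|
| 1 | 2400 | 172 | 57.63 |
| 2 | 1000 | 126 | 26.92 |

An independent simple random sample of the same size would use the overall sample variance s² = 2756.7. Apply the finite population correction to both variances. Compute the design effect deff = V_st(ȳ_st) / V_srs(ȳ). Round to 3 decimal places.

deff ≈ 1.110

V̂(ȳ_st) = Σ W_h² (1 − n_h/N_h) s_h²/n_h, with W_h = N_h/N and N = 3400:
  stratum 1: (2400/3400)²·(1 − 172/2400)·57.63²/172 = 8.93177
  stratum 2: (1000/3400)²·(1 − 126/1000)·26.92²/126 = 0.434844
V_st = 9.36661
V_srs = (1 − 298/3400)·2756.7/298 = 8.43988
deff = V_st / V_srs = 9.36661/8.43988 = 1.1098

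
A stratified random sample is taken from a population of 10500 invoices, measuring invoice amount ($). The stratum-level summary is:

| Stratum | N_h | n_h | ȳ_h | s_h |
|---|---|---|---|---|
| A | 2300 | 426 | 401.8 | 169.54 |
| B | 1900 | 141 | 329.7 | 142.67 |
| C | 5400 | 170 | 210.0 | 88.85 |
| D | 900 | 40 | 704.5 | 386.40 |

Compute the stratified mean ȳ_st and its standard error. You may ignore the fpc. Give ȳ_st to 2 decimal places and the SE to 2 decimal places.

ȳ_st = Σ W_h ȳ_h = (2300·401.8 + 1900·329.7 + 5400·210.0 + 900·704.5)/10500 = 316.05905
V̂(ȳ_st) = Σ W_h² s_h²/n_h, with W_h = N_h/N and N = 10500:
  stratum A: (2300/10500)²·169.54²/426 = 3.23752
  stratum B: (1900/10500)²·142.67²/141 = 4.72688
  stratum C: (5400/10500)²·88.85²/170 = 12.2822
  stratum D: (900/10500)²·386.40²/40 = 27.4234
V̂(ȳ_st) = 47.6699
SE(ȳ_st) = √47.6699 = 6.90434

ȳ_st ≈ 316.06, SE ≈ 6.90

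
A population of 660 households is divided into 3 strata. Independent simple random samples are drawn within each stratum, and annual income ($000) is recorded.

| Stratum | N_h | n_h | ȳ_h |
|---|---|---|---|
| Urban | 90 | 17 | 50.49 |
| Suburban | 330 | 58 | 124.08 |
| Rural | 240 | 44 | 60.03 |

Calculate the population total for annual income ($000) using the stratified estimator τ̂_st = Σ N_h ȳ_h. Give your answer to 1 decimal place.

τ̂_st ≈ 59897.7

τ̂_st = Σ N_h ȳ_h = 90·50.49 + 330·124.08 + 240·60.03 = 59897.7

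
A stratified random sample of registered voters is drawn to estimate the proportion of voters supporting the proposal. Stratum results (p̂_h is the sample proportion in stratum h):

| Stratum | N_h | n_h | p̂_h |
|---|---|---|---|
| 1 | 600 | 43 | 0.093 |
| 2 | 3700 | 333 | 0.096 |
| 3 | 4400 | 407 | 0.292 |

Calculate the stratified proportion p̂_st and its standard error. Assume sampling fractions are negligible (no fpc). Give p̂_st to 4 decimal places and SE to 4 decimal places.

N = 8700; stratum weights W_h = N_h/N.
p̂_st = Σ W_h p̂_h = (600·0.093 + 3700·0.096 + 4400·0.292)/8700 = 0.19492
V̂(p̂_st) = Σ W_h² p̂_h(1−p̂_h)/(n_h−1):
  stratum 1: (600/8700)²·0.093·0.907/42 = 9.55223e-06
  stratum 2: (3700/8700)²·0.096·0.904/332 = 4.72788e-05
  stratum 3: (4400/8700)²·0.292·0.708/406 = 0.000130244
V̂(p̂_st) = 0.000187075; SE = √V̂ = 0.0136775

p̂_st ≈ 0.1949, SE ≈ 0.0137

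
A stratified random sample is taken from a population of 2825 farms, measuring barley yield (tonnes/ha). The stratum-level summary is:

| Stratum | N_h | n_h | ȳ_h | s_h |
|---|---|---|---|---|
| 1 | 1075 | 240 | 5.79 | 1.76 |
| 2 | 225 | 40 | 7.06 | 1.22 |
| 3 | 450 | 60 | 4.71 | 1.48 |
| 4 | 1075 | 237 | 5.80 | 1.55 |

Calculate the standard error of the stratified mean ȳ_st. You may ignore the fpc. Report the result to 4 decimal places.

V̂(ȳ_st) = Σ W_h² s_h²/n_h, with W_h = N_h/N and N = 2825:
  stratum 1: (1075/2825)²·1.76²/240 = 0.00186893
  stratum 2: (225/2825)²·1.22²/40 = 0.000236041
  stratum 3: (450/2825)²·1.48²/60 = 0.000926318
  stratum 4: (1075/2825)²·1.55²/237 = 0.0014679
V̂(ȳ_st) = 0.00449919
SE(ȳ_st) = √0.00449919 = 0.067076

SE(ȳ_st) ≈ 0.0671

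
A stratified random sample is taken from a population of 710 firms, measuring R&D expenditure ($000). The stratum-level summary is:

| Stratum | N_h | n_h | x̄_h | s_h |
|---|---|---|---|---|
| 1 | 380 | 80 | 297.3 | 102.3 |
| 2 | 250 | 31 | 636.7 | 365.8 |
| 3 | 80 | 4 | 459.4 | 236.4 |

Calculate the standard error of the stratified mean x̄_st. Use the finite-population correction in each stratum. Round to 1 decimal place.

SE(x̄_st) ≈ 25.8

V̂(x̄_st) = Σ W_h² (1 − n_h/N_h) s_h²/n_h, with W_h = N_h/N and N = 710:
  stratum 1: (380/710)²·(1 − 80/380)·102.3²/80 = 29.5835
  stratum 2: (250/710)²·(1 − 31/250)·365.8²/31 = 468.806
  stratum 3: (80/710)²·(1 − 4/80)·236.4²/4 = 168.509
V̂(x̄_st) = 666.898
SE(x̄_st) = √666.898 = 25.8244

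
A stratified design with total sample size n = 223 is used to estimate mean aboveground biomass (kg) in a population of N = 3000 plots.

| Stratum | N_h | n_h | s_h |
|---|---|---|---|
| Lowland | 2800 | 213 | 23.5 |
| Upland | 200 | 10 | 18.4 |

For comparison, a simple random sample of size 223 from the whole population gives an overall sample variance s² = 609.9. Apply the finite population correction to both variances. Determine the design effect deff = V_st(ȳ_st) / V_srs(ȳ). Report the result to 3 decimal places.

V̂(ȳ_st) = Σ W_h² (1 − n_h/N_h) s_h²/n_h, with W_h = N_h/N and N = 3000:
  stratum Lowland: (2800/3000)²·(1 − 213/2800)·23.5²/213 = 2.08674
  stratum Upland: (200/3000)²·(1 − 10/200)·18.4²/10 = 0.142948
V_st = 2.22969
V_srs = (1 − 223/3000)·609.9/223 = 2.53168
deff = V_st / V_srs = 2.22969/2.53168 = 0.8807

deff ≈ 0.881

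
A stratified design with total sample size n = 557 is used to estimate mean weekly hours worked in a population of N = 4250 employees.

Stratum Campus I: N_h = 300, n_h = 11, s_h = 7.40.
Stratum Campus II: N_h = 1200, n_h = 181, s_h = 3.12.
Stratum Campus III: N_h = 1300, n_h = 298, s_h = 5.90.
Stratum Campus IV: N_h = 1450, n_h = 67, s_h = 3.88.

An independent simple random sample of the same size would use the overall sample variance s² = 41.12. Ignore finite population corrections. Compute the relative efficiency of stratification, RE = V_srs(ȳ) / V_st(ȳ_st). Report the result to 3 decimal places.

V̂(ȳ_st) = Σ W_h² s_h²/n_h, with W_h = N_h/N and N = 4250:
  stratum Campus I: (300/4250)²·7.40²/11 = 0.0248048
  stratum Campus II: (1200/4250)²·3.12²/181 = 0.00428761
  stratum Campus III: (1300/4250)²·5.90²/298 = 0.0109294
  stratum Campus IV: (1450/4250)²·3.88²/67 = 0.0261545
V_st = 0.0661763
V_srs = s²/n = 41.12/557 = 0.0738241
Relative efficiency = V_srs / V_st = 0.0738241/0.0661763 = 1.1156

RE ≈ 1.116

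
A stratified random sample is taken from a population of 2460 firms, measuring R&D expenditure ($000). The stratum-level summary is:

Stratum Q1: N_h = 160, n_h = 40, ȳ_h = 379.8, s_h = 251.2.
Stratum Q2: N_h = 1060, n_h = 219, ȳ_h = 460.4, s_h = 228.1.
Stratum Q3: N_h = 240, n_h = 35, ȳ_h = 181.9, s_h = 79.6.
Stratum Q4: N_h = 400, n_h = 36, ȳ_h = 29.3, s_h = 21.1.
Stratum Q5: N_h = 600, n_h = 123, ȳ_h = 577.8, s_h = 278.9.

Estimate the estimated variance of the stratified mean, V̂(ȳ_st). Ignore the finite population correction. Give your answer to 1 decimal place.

V̂(ȳ_st) = Σ W_h² s_h²/n_h, with W_h = N_h/N and N = 2460:
  stratum Q1: (160/2460)²·251.2²/40 = 6.67343
  stratum Q2: (1060/2460)²·228.1²/219 = 44.1111
  stratum Q3: (240/2460)²·79.6²/35 = 1.7231
  stratum Q4: (400/2460)²·21.1²/36 = 0.326973
  stratum Q5: (600/2460)²·278.9²/123 = 37.6205
V̂(ȳ_st) = 90.4551

V̂(ȳ_st) ≈ 90.5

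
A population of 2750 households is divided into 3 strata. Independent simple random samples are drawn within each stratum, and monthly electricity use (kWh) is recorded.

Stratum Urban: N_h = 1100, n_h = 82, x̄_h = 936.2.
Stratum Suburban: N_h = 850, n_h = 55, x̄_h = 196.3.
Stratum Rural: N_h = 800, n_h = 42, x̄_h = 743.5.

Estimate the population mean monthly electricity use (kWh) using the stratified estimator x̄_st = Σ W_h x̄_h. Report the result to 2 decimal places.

x̄_st ≈ 651.45

N = Σ N_h = 2750. Stratum weights W_h = N_h/N.
x̄_st = (1100·936.2 + 850·196.3 + 800·743.5) / 2750 = 651.4455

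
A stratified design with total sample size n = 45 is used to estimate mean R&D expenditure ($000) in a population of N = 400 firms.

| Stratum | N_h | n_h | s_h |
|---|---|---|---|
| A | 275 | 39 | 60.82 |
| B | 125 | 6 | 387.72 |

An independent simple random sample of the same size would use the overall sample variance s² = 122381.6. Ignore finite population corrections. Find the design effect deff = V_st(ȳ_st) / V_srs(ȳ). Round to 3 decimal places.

V̂(ȳ_st) = Σ W_h² s_h²/n_h, with W_h = N_h/N and N = 400:
  stratum A: (275/400)²·60.82²/39 = 44.8305
  stratum B: (125/400)²·387.72²/6 = 2446.73
V_st = 2491.56
V_srs = s²/n = 122381.6/45 = 2719.59
deff = V_st / V_srs = 2491.56/2719.59 = 0.9162

deff ≈ 0.916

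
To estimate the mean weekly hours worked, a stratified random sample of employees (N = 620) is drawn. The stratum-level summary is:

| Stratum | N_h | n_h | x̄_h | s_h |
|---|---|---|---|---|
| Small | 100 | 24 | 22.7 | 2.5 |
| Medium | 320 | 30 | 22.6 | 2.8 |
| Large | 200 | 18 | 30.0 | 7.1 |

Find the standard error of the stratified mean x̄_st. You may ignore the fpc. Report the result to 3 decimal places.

V̂(x̄_st) = Σ W_h² s_h²/n_h, with W_h = N_h/N and N = 620:
  stratum Small: (100/620)²·2.5²/24 = 0.00677463
  stratum Medium: (320/620)²·2.8²/30 = 0.0696164
  stratum Large: (200/620)²·7.1²/18 = 0.291421
V̂(x̄_st) = 0.367812
SE(x̄_st) = √0.367812 = 0.606475

SE(x̄_st) ≈ 0.606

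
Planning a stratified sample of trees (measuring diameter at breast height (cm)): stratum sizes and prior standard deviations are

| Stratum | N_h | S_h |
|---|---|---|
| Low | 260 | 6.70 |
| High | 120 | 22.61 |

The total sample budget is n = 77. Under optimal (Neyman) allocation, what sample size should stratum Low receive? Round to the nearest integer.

Neyman allocation: n_h = n · N_h S_h / Σ N_i S_i, with n = 77.
  stratum Low: N_h·S_h = 260·6.70 = 1742.00
  stratum High: N_h·S_h = 120·22.61 = 2713.20
Σ N_h S_h = 4455.20
n for stratum Low = 77·1742.00/4455.20 = 30.107 → 30

30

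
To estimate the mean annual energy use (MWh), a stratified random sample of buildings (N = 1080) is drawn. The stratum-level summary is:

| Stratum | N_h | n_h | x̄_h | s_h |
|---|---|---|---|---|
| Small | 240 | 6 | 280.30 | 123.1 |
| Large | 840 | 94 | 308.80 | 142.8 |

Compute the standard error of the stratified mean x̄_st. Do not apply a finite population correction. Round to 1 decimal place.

V̂(x̄_st) = Σ W_h² s_h²/n_h, with W_h = N_h/N and N = 1080:
  stratum Small: (240/1080)²·123.1²/6 = 124.721
  stratum Large: (840/1080)²·142.8²/94 = 131.232
V̂(x̄_st) = 255.953
SE(x̄_st) = √255.953 = 15.9985

SE(x̄_st) ≈ 16.0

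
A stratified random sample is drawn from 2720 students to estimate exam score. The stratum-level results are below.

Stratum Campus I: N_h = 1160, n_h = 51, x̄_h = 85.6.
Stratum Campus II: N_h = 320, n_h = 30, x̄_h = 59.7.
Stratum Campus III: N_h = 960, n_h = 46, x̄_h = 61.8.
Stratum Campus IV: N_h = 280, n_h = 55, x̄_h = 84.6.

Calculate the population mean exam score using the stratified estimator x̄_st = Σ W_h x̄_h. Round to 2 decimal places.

x̄_st ≈ 74.05

N = Σ N_h = 2720. Stratum weights W_h = N_h/N.
x̄_st = (1160·85.6 + 320·59.7 + 960·61.8 + 280·84.6) / 2720 = 74.0500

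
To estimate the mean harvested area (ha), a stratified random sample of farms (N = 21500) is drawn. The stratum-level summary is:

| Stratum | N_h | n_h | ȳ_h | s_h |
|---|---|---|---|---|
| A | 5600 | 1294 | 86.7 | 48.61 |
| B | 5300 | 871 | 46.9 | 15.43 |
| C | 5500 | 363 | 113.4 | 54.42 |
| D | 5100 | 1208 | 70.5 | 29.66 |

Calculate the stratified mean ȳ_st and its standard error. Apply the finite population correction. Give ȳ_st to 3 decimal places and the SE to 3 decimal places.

ȳ_st ≈ 79.876, SE ≈ 0.799

ȳ_st = Σ W_h ȳ_h = (5600·86.7 + 5300·46.9 + 5500·113.4 + 5100·70.5)/21500 = 79.87628
V̂(ȳ_st) = Σ W_h² (1 − n_h/N_h) s_h²/n_h, with W_h = N_h/N and N = 21500:
  stratum A: (5600/21500)²·(1 − 1294/5600)·48.61²/1294 = 0.0952581
  stratum B: (5300/21500)²·(1 − 871/5300)·15.43²/871 = 0.0138809
  stratum C: (5500/21500)²·(1 − 363/5500)·54.42²/363 = 0.498661
  stratum D: (5100/21500)²·(1 − 1208/5100)·29.66²/1208 = 0.031271
V̂(ȳ_st) = 0.639071
SE(ȳ_st) = √0.639071 = 0.799419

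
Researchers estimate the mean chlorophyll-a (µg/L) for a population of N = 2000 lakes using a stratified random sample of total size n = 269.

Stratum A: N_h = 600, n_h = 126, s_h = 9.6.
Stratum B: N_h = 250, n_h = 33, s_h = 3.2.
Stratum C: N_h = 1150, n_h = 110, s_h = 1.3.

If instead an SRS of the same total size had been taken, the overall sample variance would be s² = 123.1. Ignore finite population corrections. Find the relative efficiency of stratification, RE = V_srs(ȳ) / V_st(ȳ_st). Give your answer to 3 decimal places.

RE ≈ 6.041

V̂(ȳ_st) = Σ W_h² s_h²/n_h, with W_h = N_h/N and N = 2000:
  stratum A: (600/2000)²·9.6²/126 = 0.0658286
  stratum B: (250/2000)²·3.2²/33 = 0.00484848
  stratum C: (1150/2000)²·1.3²/110 = 0.0050796
V_st = 0.0757567
V_srs = s²/n = 123.1/269 = 0.457621
Relative efficiency = V_srs / V_st = 0.457621/0.0757567 = 6.0407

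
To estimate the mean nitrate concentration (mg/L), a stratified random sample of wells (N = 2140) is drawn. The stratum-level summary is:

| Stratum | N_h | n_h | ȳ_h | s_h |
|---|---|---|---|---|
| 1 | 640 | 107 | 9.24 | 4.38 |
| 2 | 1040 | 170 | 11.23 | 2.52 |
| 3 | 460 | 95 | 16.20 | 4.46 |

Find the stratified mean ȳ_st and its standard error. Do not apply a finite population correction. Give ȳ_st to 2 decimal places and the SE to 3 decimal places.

ȳ_st = Σ W_h ȳ_h = (640·9.24 + 1040·11.23 + 460·16.20)/2140 = 11.70318
V̂(ȳ_st) = Σ W_h² s_h²/n_h, with W_h = N_h/N and N = 2140:
  stratum 1: (640/2140)²·4.38²/107 = 0.016036
  stratum 2: (1040/2140)²·2.52²/170 = 0.00882249
  stratum 3: (460/2140)²·4.46²/95 = 0.00967463
V̂(ȳ_st) = 0.0345331
SE(ȳ_st) = √0.0345331 = 0.185831

ȳ_st ≈ 11.70, SE ≈ 0.186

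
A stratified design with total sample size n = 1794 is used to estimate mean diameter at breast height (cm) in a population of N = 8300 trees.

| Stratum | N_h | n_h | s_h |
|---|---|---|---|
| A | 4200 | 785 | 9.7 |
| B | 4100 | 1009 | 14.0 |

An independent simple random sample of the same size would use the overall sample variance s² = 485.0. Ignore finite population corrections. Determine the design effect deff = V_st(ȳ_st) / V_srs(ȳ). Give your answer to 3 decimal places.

V̂(ȳ_st) = Σ W_h² s_h²/n_h, with W_h = N_h/N and N = 8300:
  stratum A: (4200/8300)²·9.7²/785 = 0.0306914
  stratum B: (4100/8300)²·14.0²/1009 = 0.0473998
V_st = 0.0780912
V_srs = s²/n = 485.0/1794 = 0.270346
deff = V_st / V_srs = 0.0780912/0.270346 = 0.2889

deff ≈ 0.289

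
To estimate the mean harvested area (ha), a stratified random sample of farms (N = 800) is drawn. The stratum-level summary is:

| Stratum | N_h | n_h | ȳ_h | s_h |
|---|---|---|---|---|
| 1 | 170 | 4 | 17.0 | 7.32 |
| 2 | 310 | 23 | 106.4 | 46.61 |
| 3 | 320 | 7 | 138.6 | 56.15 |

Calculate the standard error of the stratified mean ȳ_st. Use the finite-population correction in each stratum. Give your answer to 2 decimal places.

V̂(ȳ_st) = Σ W_h² (1 − n_h/N_h) s_h²/n_h, with W_h = N_h/N and N = 800:
  stratum 1: (170/800)²·(1 − 4/170)·7.32²/4 = 0.590662
  stratum 2: (310/800)²·(1 − 23/310)·46.61²/23 = 13.1309
  stratum 3: (320/800)²·(1 − 7/320)·56.15²/7 = 70.4881
V̂(ȳ_st) = 84.2096
SE(ȳ_st) = √84.2096 = 9.17658

SE(ȳ_st) ≈ 9.18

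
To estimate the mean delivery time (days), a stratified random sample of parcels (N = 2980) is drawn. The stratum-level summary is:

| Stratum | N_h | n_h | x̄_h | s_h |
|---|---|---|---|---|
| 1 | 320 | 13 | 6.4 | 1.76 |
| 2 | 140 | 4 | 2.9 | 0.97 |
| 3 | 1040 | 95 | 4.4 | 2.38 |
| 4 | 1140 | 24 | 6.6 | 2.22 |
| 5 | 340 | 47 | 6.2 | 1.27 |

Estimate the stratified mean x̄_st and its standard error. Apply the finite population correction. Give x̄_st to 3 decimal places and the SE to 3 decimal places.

x̄_st ≈ 5.591, SE ≈ 0.199

x̄_st = Σ W_h x̄_h = (320·6.4 + 140·2.9 + 1040·4.4 + 1140·6.6 + 340·6.2)/2980 = 5.59128
V̂(x̄_st) = Σ W_h² (1 − n_h/N_h) s_h²/n_h, with W_h = N_h/N and N = 2980:
  stratum 1: (320/2980)²·(1 − 13/320)·1.76²/13 = 0.00263595
  stratum 2: (140/2980)²·(1 − 4/140)·0.97²/4 = 0.000504334
  stratum 3: (1040/2980)²·(1 − 95/1040)·2.38²/95 = 0.00659877
  stratum 4: (1140/2980)²·(1 − 24/1140)·2.22²/24 = 0.0294192
  stratum 5: (340/2980)²·(1 − 47/340)·1.27²/47 = 0.000384967
V̂(x̄_st) = 0.0395432
SE(x̄_st) = √0.0395432 = 0.198855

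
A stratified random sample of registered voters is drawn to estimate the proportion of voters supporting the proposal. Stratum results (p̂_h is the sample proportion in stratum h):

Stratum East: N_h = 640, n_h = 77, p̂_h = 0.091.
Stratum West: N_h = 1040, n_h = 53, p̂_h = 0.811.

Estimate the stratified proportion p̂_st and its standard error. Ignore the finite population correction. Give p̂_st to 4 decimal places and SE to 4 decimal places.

N = 1680; stratum weights W_h = N_h/N.
p̂_st = Σ W_h p̂_h = (640·0.091 + 1040·0.811)/1680 = 0.53671
V̂(p̂_st) = Σ W_h² p̂_h(1−p̂_h)/(n_h−1):
  stratum East: (640/1680)²·0.091·0.909/76 = 0.000157955
  stratum West: (1040/1680)²·0.811·0.189/52 = 0.00112961
V̂(p̂_st) = 0.00128756; SE = √V̂ = 0.0358826

p̂_st ≈ 0.5367, SE ≈ 0.0359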